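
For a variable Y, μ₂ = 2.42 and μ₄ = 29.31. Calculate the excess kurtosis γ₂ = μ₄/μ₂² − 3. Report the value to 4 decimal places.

μ₂² = 2.42² = 5.85640
μ₄/μ₂² = 29.31 / 5.85640 = 5.00478
γ₂ = 5.00478 − 3 ≈ 2.0048

2.0048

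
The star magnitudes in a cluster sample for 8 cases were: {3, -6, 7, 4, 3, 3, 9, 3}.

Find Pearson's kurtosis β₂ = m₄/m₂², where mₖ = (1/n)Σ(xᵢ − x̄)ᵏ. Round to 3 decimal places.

x̄ = 3.2500
Σ(xᵢ − x̄)² = 133.5000 ⇒ m₂ = 16.68750
Σ(xᵢ − x̄)⁴ = 8612.1563 ⇒ m₄ = 1076.51953
m₂² = 278.47266
β₂ = m₄/m₂² = 1076.51953 / 278.47266 ≈ 3.866

3.866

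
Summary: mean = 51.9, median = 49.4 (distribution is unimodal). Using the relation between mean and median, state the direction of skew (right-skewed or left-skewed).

right-skewed

mean − median = 51.9 − 49.4 = 2.5
mean > median ⇒ the longer tail is on the right ⇒ right-skewed (positively skewed).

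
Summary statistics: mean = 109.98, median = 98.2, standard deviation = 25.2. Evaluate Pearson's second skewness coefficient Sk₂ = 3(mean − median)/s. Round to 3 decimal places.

Sk₂ = 3(109.98 − 98.2) / 25.2 = 3 × 11.7800 / 25.2
    = 35.3400 / 25.2 ≈ 1.402

1.402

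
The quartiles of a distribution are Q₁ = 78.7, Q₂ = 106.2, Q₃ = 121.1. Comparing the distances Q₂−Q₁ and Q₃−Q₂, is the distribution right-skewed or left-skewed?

left-skewed

Q₂ − Q₁ = 27.5;  Q₃ − Q₂ = 14.9
Q₂ − Q₁ > Q₃ − Q₂ ⇒ the lower half is more spread out ⇒ left-skewed.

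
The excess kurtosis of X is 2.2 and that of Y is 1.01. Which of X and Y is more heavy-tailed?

Higher excess kurtosis ⇒ heavier tails relative to the normal distribution.
2.2 vs 1.01: the larger is 2.2, so X has heavier tails.

X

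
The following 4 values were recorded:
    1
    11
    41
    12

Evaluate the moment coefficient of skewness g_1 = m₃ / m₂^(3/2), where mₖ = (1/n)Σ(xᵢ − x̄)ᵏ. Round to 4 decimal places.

x̄ = (1 + 11 + 41 + 12) / 4 = 16.2500
deviations (xᵢ − x̄): -15.2500, -5.2500, 24.7500, -4.2500
Σ(xᵢ − x̄)² = 890.7500 ⇒ m₂ = 890.7500/4 = 222.68750
Σ(xᵢ − x̄)³ = 11392.8750 ⇒ m₃ = 11392.8750/4 = 2848.21875
m₂^(3/2) = 222.68750^(1.5) = 3323.10267
g_1 = m₃ / m₂^(3/2) = 2848.21875 / 3323.10267 ≈ 0.8571

0.8571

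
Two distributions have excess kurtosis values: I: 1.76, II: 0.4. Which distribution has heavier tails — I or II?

Higher excess kurtosis ⇒ heavier tails relative to the normal distribution.
1.76 vs 0.4: the larger is 1.76, so I has heavier tails.

I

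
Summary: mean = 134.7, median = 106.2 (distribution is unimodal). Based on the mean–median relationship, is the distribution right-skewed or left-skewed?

mean − median = 134.7 − 106.2 = 28.5
mean > median ⇒ the longer tail is on the right ⇒ right-skewed (positively skewed).

right-skewed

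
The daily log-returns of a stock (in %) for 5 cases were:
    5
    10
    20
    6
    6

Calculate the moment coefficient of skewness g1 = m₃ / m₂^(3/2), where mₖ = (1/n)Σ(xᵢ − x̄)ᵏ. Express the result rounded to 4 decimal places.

1.1882

x̄ = (5 + 10 + 20 + 6 + 6) / 5 = 9.4000
deviations (xᵢ − x̄): -4.4000, 0.6000, 10.6000, -3.4000, -3.4000
Σ(xᵢ − x̄)² = 155.2000 ⇒ m₂ = 155.2000/5 = 31.04000
Σ(xᵢ − x̄)³ = 1027.4400 ⇒ m₃ = 1027.4400/5 = 205.48800
m₂^(3/2) = 31.04000^(1.5) = 172.93487
g1 = m₃ / m₂^(3/2) = 205.48800 / 172.93487 ≈ 1.1882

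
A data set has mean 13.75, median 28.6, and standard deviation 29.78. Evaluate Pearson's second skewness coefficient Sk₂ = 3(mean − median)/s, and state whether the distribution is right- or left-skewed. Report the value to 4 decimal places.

-1.4960, left-skewed

Sk₂ = 3(13.75 − 28.6) / 29.78 = 3 × -14.8500 / 29.78
    = -44.5500 / 29.78 ≈ -1.4960
Sk₂ < 0 ⇒ mean < median ⇒ left-skewed (negative skew).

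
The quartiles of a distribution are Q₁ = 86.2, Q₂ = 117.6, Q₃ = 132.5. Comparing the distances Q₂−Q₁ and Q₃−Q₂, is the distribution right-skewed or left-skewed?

left-skewed

Q₂ − Q₁ = 31.4;  Q₃ − Q₂ = 14.9
Q₂ − Q₁ > Q₃ − Q₂ ⇒ the lower half is more spread out ⇒ left-skewed.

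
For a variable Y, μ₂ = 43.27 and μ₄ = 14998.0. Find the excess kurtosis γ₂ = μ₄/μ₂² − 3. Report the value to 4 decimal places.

5.0105

μ₂² = 43.27² = 1872.29290
μ₄/μ₂² = 14998.0 / 1872.29290 = 8.01050
γ₂ = 8.01050 − 3 ≈ 5.0105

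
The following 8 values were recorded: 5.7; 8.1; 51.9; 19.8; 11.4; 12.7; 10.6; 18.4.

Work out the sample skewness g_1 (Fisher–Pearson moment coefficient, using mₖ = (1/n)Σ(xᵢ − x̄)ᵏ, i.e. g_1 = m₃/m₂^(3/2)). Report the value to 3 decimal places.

x̄ = (5.7 + 8.1 + 51.9 + 19.8 + 11.4 + 12.7 + 10.6 + 18.4) / 8 = 17.3250
deviations (xᵢ − x̄): -11.6250, -9.2250, 34.5750, 2.4750, -5.9250, -4.6250, -6.7250, 1.0750
Σ(xᵢ − x̄)² = 1524.6750 ⇒ m₂ = 1524.6750/8 = 190.58438
Σ(xᵢ − x̄)³ = 38381.2793 ⇒ m₃ = 38381.2793/8 = 4797.65991
m₂^(3/2) = 190.58438^(1.5) = 2631.06113
g_1 = m₃ / m₂^(3/2) = 4797.65991 / 2631.06113 ≈ 1.823

1.823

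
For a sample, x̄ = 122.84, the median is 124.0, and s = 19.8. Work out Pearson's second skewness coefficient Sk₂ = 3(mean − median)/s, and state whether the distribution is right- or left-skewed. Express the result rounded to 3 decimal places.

-0.176, left-skewed

Sk₂ = 3(122.84 − 124.0) / 19.8 = 3 × -1.1600 / 19.8
    = -3.4800 / 19.8 ≈ -0.176
Sk₂ < 0 ⇒ mean < median ⇒ left-skewed (negative skew).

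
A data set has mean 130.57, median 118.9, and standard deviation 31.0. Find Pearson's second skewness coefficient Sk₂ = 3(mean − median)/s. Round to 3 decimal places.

Sk₂ = 3(130.57 − 118.9) / 31.0 = 3 × 11.6700 / 31.0
    = 35.0100 / 31.0 ≈ 1.129

1.129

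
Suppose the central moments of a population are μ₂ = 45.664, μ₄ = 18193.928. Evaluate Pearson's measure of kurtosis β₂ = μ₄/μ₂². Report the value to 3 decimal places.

8.725

μ₂² = 45.664² = 2085.20090
μ₄/μ₂² = 18193.928 / 2085.20090 = 8.72526
β₂ ≈ 8.725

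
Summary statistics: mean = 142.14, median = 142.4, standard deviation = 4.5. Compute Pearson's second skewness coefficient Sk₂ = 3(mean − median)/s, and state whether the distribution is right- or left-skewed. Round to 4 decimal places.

-0.1733, left-skewed

Sk₂ = 3(142.14 − 142.4) / 4.5 = 3 × -0.2600 / 4.5
    = -0.7800 / 4.5 ≈ -0.1733
Sk₂ < 0 ⇒ mean < median ⇒ left-skewed (negative skew).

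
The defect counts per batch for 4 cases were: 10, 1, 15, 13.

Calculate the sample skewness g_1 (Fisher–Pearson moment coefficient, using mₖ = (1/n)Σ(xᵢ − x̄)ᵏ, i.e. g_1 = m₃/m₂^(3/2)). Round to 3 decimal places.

-0.799

x̄ = (10 + 1 + 15 + 13) / 4 = 9.7500
deviations (xᵢ − x̄): 0.2500, -8.7500, 5.2500, 3.2500
Σ(xᵢ − x̄)² = 114.7500 ⇒ m₂ = 114.7500/4 = 28.68750
Σ(xᵢ − x̄)³ = -490.8750 ⇒ m₃ = -490.8750/4 = -122.71875
m₂^(3/2) = 28.68750^(1.5) = 153.65230
g_1 = m₃ / m₂^(3/2) = -122.71875 / 153.65230 ≈ -0.799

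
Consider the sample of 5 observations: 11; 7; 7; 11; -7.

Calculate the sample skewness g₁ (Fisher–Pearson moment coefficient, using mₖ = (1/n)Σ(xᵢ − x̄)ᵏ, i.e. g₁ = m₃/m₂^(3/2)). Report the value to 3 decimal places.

x̄ = (11 + 7 + 7 + 11 - 7) / 5 = 5.8000
deviations (xᵢ − x̄): 5.2000, 1.2000, 1.2000, 5.2000, -12.8000
Σ(xᵢ − x̄)² = 220.8000 ⇒ m₂ = 220.8000/5 = 44.16000
Σ(xᵢ − x̄)³ = -1812.4800 ⇒ m₃ = -1812.4800/5 = -362.49600
m₂^(3/2) = 44.16000^(1.5) = 293.45641
g₁ = m₃ / m₂^(3/2) = -362.49600 / 293.45641 ≈ -1.235

-1.235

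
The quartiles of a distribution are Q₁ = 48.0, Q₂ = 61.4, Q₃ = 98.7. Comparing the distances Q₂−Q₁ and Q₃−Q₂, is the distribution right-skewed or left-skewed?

Q₂ − Q₁ = 13.4;  Q₃ − Q₂ = 37.3
Q₃ − Q₂ > Q₂ − Q₁ ⇒ the upper half is more spread out ⇒ right-skewed.

right-skewed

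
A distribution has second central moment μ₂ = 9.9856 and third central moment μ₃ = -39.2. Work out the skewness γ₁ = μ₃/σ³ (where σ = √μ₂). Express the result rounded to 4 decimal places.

-1.2423

σ = √μ₂ = √9.9856 = 3.16000
σ³ = μ₂^(3/2) = 31.55450
γ₁ = μ₃/σ³ = -39.2 / 31.55450 ≈ -1.2423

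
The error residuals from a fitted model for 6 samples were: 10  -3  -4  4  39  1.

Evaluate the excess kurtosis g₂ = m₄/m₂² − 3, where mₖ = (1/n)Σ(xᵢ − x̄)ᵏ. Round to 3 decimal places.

0.505

x̄ = 7.8333
Σ(xᵢ − x̄)² = 1294.8333 ⇒ m₂ = 215.80556
Σ(xᵢ − x̄)⁴ = 979342.1528 ⇒ m₄ = 163223.69213
m₂² = 46572.03781
g₂ = m₄/m₂² − 3 = 3.50476 − 3 ≈ 0.505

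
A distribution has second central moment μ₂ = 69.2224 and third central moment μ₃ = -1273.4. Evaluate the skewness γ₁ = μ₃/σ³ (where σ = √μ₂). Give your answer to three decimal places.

σ = √μ₂ = √69.2224 = 8.32000
σ³ = μ₂^(3/2) = 575.93037
γ₁ = μ₃/σ³ = -1273.4 / 575.93037 ≈ -2.211

-2.211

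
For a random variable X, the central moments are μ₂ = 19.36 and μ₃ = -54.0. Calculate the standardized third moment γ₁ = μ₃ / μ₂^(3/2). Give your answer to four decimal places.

σ = √μ₂ = √19.36 = 4.40000
σ³ = μ₂^(3/2) = 85.18400
γ₁ = μ₃/σ³ = -54.0 / 85.18400 ≈ -0.6339

-0.6339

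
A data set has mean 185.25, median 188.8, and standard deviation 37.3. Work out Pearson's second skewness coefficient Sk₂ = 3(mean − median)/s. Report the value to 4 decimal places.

-0.2855

Sk₂ = 3(185.25 − 188.8) / 37.3 = 3 × -3.5500 / 37.3
    = -10.6500 / 37.3 ≈ -0.2855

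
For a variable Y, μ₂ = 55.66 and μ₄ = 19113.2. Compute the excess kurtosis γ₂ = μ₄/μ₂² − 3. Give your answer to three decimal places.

μ₂² = 55.66² = 3098.03560
μ₄/μ₂² = 19113.2 / 3098.03560 = 6.16946
γ₂ = 6.16946 − 3 ≈ 3.169

3.169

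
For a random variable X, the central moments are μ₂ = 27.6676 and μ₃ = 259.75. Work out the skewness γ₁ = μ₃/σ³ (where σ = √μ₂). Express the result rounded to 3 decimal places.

σ = √μ₂ = √27.6676 = 5.26000
σ³ = μ₂^(3/2) = 145.53158
γ₁ = μ₃/σ³ = 259.75 / 145.53158 ≈ 1.785

1.785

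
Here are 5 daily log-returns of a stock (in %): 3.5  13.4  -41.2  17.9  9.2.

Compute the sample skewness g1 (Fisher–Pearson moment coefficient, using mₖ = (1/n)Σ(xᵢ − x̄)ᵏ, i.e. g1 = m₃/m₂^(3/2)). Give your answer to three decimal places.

-1.320

x̄ = (3.5 + 13.4 - 41.2 + 17.9 + 9.2) / 5 = 0.5600
deviations (xᵢ − x̄): 2.9400, 12.8400, -41.7600, 17.3400, 8.6400
Σ(xᵢ − x̄)² = 2292.7320 ⇒ m₂ = 2292.7320/5 = 458.54640
Σ(xᵢ − x̄)³ = -64824.1898 ⇒ m₃ = -64824.1898/5 = -12964.83797
m₂^(3/2) = 458.54640^(1.5) = 9819.17346
g1 = m₃ / m₂^(3/2) = -12964.83797 / 9819.17346 ≈ -1.320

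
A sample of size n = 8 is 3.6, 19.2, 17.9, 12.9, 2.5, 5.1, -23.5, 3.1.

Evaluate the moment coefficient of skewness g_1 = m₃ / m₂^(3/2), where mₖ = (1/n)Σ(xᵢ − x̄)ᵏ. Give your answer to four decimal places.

-1.1489

x̄ = (3.6 + 19.2 + 17.9 + 12.9 + 2.5 + 5.1 - 23.5 + 3.1) / 8 = 5.1000
deviations (xᵢ − x̄): -1.5000, 14.1000, 12.8000, 7.8000, -2.6000, 0.0000, -28.6000, -2.0000
Σ(xᵢ − x̄)² = 1254.4600 ⇒ m₂ = 1254.4600/8 = 156.80750
Σ(xᵢ − x̄)³ = -18047.6820 ⇒ m₃ = -18047.6820/8 = -2255.96025
m₂^(3/2) = 156.80750^(1.5) = 1963.58744
g_1 = m₃ / m₂^(3/2) = -2255.96025 / 1963.58744 ≈ -1.1489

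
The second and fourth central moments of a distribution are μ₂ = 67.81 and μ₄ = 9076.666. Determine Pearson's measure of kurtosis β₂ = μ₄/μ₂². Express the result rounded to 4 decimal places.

1.9740

μ₂² = 67.81² = 4598.19610
μ₄/μ₂² = 9076.666 / 4598.19610 = 1.97396
β₂ ≈ 1.9740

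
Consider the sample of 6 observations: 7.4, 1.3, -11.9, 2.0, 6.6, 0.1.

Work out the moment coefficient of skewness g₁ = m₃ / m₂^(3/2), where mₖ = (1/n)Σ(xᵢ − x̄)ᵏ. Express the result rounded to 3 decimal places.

-1.082

x̄ = (7.4 + 1.3 - 11.9 + 2.0 + 6.6 + 0.1) / 6 = 0.9167
deviations (xᵢ − x̄): 6.4833, 0.3833, -12.8167, 1.0833, 5.6833, -0.8167
Σ(xᵢ − x̄)² = 240.5883 ⇒ m₂ = 240.5883/6 = 40.09806
Σ(xᵢ − x̄)³ = -1648.4804 ⇒ m₃ = -1648.4804/6 = -274.74674
m₂^(3/2) = 40.09806^(1.5) = 253.91302
g₁ = m₃ / m₂^(3/2) = -274.74674 / 253.91302 ≈ -1.082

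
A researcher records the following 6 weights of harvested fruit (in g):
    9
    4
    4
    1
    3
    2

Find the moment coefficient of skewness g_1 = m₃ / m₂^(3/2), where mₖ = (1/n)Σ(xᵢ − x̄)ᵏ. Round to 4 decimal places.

1.0977

x̄ = (9 + 4 + 4 + 1 + 3 + 2) / 6 = 3.8333
deviations (xᵢ − x̄): 5.1667, 0.1667, 0.1667, -2.8333, -0.8333, -1.8333
Σ(xᵢ − x̄)² = 38.8333 ⇒ m₂ = 38.8333/6 = 6.47222
Σ(xᵢ − x̄)³ = 108.4444 ⇒ m₃ = 108.4444/6 = 18.07407
m₂^(3/2) = 6.47222^(1.5) = 16.46570
g_1 = m₃ / m₂^(3/2) = 18.07407 / 16.46570 ≈ 1.0977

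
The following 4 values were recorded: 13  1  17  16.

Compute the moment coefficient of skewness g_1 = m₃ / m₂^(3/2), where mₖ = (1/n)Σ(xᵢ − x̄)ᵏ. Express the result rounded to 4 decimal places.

-0.9815

x̄ = (13 + 1 + 17 + 16) / 4 = 11.7500
deviations (xᵢ − x̄): 1.2500, -10.7500, 5.2500, 4.2500
Σ(xᵢ − x̄)² = 162.7500 ⇒ m₂ = 162.7500/4 = 40.68750
Σ(xᵢ − x̄)³ = -1018.8750 ⇒ m₃ = -1018.8750/4 = -254.71875
m₂^(3/2) = 40.68750^(1.5) = 259.53236
g_1 = m₃ / m₂^(3/2) = -254.71875 / 259.53236 ≈ -0.9815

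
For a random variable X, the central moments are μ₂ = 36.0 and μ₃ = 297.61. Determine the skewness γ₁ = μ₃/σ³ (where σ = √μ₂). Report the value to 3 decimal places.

1.378

σ = √μ₂ = √36.0 = 6.00000
σ³ = μ₂^(3/2) = 216.00000
γ₁ = μ₃/σ³ = 297.61 / 216.00000 ≈ 1.378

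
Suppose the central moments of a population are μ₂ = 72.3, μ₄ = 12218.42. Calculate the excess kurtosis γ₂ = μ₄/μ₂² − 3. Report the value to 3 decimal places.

-0.663

μ₂² = 72.3² = 5227.29000
μ₄/μ₂² = 12218.42 / 5227.29000 = 2.33743
γ₂ = 2.33743 − 3 ≈ -0.663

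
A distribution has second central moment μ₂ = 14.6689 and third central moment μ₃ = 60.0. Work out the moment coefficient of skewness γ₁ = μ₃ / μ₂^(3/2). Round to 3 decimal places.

1.068

σ = √μ₂ = √14.6689 = 3.83000
σ³ = μ₂^(3/2) = 56.18189
γ₁ = μ₃/σ³ = 60.0 / 56.18189 ≈ 1.068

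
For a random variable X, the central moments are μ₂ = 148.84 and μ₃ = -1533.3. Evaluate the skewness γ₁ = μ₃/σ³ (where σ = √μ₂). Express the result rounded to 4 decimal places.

-0.8444

σ = √μ₂ = √148.84 = 12.20000
σ³ = μ₂^(3/2) = 1815.84800
γ₁ = μ₃/σ³ = -1533.3 / 1815.84800 ≈ -0.8444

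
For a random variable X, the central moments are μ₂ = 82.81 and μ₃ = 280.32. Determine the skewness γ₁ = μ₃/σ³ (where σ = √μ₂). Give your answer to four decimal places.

σ = √μ₂ = √82.81 = 9.10000
σ³ = μ₂^(3/2) = 753.57100
γ₁ = μ₃/σ³ = 280.32 / 753.57100 ≈ 0.3720

0.3720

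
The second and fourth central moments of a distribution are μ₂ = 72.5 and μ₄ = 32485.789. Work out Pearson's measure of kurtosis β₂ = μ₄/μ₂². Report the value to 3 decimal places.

6.180

μ₂² = 72.5² = 5256.25000
μ₄/μ₂² = 32485.789 / 5256.25000 = 6.18041
β₂ ≈ 6.180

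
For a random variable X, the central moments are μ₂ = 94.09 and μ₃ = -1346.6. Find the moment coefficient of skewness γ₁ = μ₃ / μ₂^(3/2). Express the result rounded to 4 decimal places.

σ = √μ₂ = √94.09 = 9.70000
σ³ = μ₂^(3/2) = 912.67300
γ₁ = μ₃/σ³ = -1346.6 / 912.67300 ≈ -1.4754

-1.4754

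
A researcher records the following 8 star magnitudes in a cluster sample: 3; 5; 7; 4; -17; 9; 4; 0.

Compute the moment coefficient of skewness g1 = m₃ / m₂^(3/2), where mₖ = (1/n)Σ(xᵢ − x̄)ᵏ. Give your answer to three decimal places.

-1.791

x̄ = (3 + 5 + 7 + 4 - 17 + 9 + 4 + 0) / 8 = 1.8750
deviations (xᵢ − x̄): 1.1250, 3.1250, 5.1250, 2.1250, -18.8750, 7.1250, 2.1250, -1.8750
Σ(xᵢ − x̄)² = 456.8750 ⇒ m₂ = 456.8750/8 = 57.10938
Σ(xᵢ − x̄)³ = -6183.6563 ⇒ m₃ = -6183.6563/8 = -772.95703
m₂^(3/2) = 57.10938^(1.5) = 431.57980
g1 = m₃ / m₂^(3/2) = -772.95703 / 431.57980 ≈ -1.791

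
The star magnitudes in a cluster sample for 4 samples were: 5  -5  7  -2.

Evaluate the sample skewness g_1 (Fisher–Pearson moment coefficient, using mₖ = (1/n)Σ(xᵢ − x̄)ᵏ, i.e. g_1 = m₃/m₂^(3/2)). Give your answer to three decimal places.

-0.075

x̄ = (5 - 5 + 7 - 2) / 4 = 1.2500
deviations (xᵢ − x̄): 3.7500, -6.2500, 5.7500, -3.2500
Σ(xᵢ − x̄)² = 96.7500 ⇒ m₂ = 96.7500/4 = 24.18750
Σ(xᵢ − x̄)³ = -35.6250 ⇒ m₃ = -35.6250/4 = -8.90625
m₂^(3/2) = 24.18750^(1.5) = 118.95603
g_1 = m₃ / m₂^(3/2) = -8.90625 / 118.95603 ≈ -0.075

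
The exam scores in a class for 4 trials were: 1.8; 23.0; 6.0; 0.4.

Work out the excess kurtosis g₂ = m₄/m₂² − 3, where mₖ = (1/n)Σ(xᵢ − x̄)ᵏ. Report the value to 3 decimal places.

x̄ = 7.8000
Σ(xᵢ − x̄)² = 325.0400 ⇒ m₂ = 81.26000
Σ(xᵢ − x̄)⁴ = 57684.6368 ⇒ m₄ = 14421.15920
m₂² = 6603.18760
g₂ = m₄/m₂² − 3 = 2.18397 − 3 ≈ -0.816

-0.816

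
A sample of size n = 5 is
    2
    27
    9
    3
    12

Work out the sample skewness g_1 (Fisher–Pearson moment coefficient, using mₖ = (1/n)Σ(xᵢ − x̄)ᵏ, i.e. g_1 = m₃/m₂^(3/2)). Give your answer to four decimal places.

x̄ = (2 + 27 + 9 + 3 + 12) / 5 = 10.6000
deviations (xᵢ − x̄): -8.6000, 16.4000, -1.6000, -7.6000, 1.4000
Σ(xᵢ − x̄)² = 405.2000 ⇒ m₂ = 405.2000/5 = 81.04000
Σ(xᵢ − x̄)³ = 3334.5600 ⇒ m₃ = 3334.5600/5 = 666.91200
m₂^(3/2) = 81.04000^(1.5) = 729.54007
g_1 = m₃ / m₂^(3/2) = 666.91200 / 729.54007 ≈ 0.9142

0.9142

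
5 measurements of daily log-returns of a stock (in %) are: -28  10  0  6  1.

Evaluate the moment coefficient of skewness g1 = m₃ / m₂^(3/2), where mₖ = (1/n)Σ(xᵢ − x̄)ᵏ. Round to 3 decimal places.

-1.229

x̄ = (-28 + 10 + 0 + 6 + 1) / 5 = -2.2000
deviations (xᵢ − x̄): -25.8000, 12.2000, 2.2000, 8.2000, 3.2000
Σ(xᵢ − x̄)² = 896.8000 ⇒ m₂ = 896.8000/5 = 179.36000
Σ(xᵢ − x̄)³ = -14762.8800 ⇒ m₃ = -14762.8800/5 = -2952.57600
m₂^(3/2) = 179.36000^(1.5) = 2402.08512
g1 = m₃ / m₂^(3/2) = -2952.57600 / 2402.08512 ≈ -1.229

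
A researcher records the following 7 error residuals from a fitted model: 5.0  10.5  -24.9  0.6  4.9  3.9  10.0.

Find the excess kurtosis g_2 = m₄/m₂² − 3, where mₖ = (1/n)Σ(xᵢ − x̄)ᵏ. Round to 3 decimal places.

x̄ = 1.4286
Σ(xᵢ − x̄)² = 880.5543 ⇒ m₂ = 125.79347
Σ(xᵢ − x̄)⁴ = 493032.6916 ⇒ m₄ = 70433.24166
m₂² = 15823.99694
g_2 = m₄/m₂² − 3 = 4.45104 − 3 ≈ 1.451

1.451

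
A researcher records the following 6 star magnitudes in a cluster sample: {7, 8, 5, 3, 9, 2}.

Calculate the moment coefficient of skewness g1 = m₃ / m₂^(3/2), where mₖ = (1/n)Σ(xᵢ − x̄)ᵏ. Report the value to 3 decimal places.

-0.163

x̄ = (7 + 8 + 5 + 3 + 9 + 2) / 6 = 5.6667
deviations (xᵢ − x̄): 1.3333, 2.3333, -0.6667, -2.6667, 3.3333, -3.6667
Σ(xᵢ − x̄)² = 39.3333 ⇒ m₂ = 39.3333/6 = 6.55556
Σ(xᵢ − x̄)³ = -16.4444 ⇒ m₃ = -16.4444/6 = -2.74074
m₂^(3/2) = 6.55556^(1.5) = 16.78473
g1 = m₃ / m₂^(3/2) = -2.74074 / 16.78473 ≈ -0.163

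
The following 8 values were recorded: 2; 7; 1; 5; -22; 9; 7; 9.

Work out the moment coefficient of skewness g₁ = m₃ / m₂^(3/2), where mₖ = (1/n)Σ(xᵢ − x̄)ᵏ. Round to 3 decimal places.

x̄ = (2 + 7 + 1 + 5 - 22 + 9 + 7 + 9) / 8 = 2.2500
deviations (xᵢ − x̄): -0.2500, 4.7500, -1.2500, 2.7500, -24.2500, 6.7500, 4.7500, 6.7500
Σ(xᵢ − x̄)² = 733.5000 ⇒ m₂ = 733.5000/8 = 91.68750
Σ(xᵢ − x̄)³ = -13412.2500 ⇒ m₃ = -13412.2500/8 = -1676.53125
m₂^(3/2) = 91.68750^(1.5) = 877.94073
g₁ = m₃ / m₂^(3/2) = -1676.53125 / 877.94073 ≈ -1.910

-1.910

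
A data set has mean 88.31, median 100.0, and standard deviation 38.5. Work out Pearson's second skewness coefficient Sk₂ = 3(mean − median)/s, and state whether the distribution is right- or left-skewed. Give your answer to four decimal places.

Sk₂ = 3(88.31 − 100.0) / 38.5 = 3 × -11.6900 / 38.5
    = -35.0700 / 38.5 ≈ -0.9109
Sk₂ < 0 ⇒ mean < median ⇒ left-skewed (negative skew).

-0.9109, left-skewed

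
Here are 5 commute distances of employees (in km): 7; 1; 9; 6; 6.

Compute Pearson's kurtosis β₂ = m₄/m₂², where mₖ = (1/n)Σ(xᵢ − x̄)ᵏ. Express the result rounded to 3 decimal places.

2.633

x̄ = 5.8000
Σ(xᵢ − x̄)² = 34.8000 ⇒ m₂ = 6.96000
Σ(xᵢ − x̄)⁴ = 637.7760 ⇒ m₄ = 127.55520
m₂² = 48.44160
β₂ = m₄/m₂² = 127.55520 / 48.44160 ≈ 2.633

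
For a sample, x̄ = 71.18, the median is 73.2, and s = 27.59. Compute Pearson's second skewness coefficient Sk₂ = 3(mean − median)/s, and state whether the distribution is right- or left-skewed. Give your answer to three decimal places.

-0.220, left-skewed

Sk₂ = 3(71.18 − 73.2) / 27.59 = 3 × -2.0200 / 27.59
    = -6.0600 / 27.59 ≈ -0.220
Sk₂ < 0 ⇒ mean < median ⇒ left-skewed (negative skew).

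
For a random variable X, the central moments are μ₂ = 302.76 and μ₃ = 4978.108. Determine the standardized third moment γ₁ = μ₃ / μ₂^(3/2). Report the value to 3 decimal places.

0.945

σ = √μ₂ = √302.76 = 17.40000
σ³ = μ₂^(3/2) = 5268.02400
γ₁ = μ₃/σ³ = 4978.108 / 5268.02400 ≈ 0.945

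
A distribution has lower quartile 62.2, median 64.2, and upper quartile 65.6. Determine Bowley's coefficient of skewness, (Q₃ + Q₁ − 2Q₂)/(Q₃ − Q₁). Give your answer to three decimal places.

numerator: Q₃ + Q₁ − 2Q₂ = 65.6 + 62.2 − 2×64.2 = -0.6000
denominator: Q₃ − Q₁ = 65.6 − 62.2 = 3.4000
Bowley skewness = -0.6000 / 3.4000 ≈ -0.176

-0.176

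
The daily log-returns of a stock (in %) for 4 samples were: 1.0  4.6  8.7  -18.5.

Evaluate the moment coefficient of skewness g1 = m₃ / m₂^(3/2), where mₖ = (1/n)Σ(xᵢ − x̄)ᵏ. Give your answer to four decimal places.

-0.9232

x̄ = (1.0 + 4.6 + 8.7 - 18.5) / 4 = -1.0500
deviations (xᵢ − x̄): 2.0500, 5.6500, 9.7500, -17.4500
Σ(xᵢ − x̄)² = 435.6900 ⇒ m₂ = 435.6900/4 = 108.92250
Σ(xᵢ − x̄)³ = -4197.7320 ⇒ m₃ = -4197.7320/4 = -1049.43300
m₂^(3/2) = 108.92250^(1.5) = 1136.77994
g1 = m₃ / m₂^(3/2) = -1049.43300 / 1136.77994 ≈ -0.9232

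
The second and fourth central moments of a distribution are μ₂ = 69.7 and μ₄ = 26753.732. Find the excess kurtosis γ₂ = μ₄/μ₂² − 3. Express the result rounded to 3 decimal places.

2.507

μ₂² = 69.7² = 4858.09000
μ₄/μ₂² = 26753.732 / 4858.09000 = 5.50705
γ₂ = 5.50705 − 3 ≈ 2.507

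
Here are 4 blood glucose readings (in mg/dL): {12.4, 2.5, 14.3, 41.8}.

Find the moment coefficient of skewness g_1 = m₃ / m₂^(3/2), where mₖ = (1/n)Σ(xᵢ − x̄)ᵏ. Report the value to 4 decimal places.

x̄ = (12.4 + 2.5 + 14.3 + 41.8) / 4 = 17.7500
deviations (xᵢ − x̄): -5.3500, -15.2500, -3.4500, 24.0500
Σ(xᵢ − x̄)² = 851.4900 ⇒ m₂ = 851.4900/4 = 212.87250
Σ(xᵢ − x̄)³ = 10169.8080 ⇒ m₃ = 10169.8080/4 = 2542.45200
m₂^(3/2) = 212.87250^(1.5) = 3105.84187
g_1 = m₃ / m₂^(3/2) = 2542.45200 / 3105.84187 ≈ 0.8186

0.8186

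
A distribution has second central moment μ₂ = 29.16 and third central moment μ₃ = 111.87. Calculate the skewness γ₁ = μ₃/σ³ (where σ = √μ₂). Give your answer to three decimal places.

0.710

σ = √μ₂ = √29.16 = 5.40000
σ³ = μ₂^(3/2) = 157.46400
γ₁ = μ₃/σ³ = 111.87 / 157.46400 ≈ 0.710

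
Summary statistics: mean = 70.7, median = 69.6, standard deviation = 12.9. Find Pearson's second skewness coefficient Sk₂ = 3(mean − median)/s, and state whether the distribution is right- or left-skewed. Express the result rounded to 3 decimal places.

0.256, right-skewed

Sk₂ = 3(70.7 − 69.6) / 12.9 = 3 × 1.1000 / 12.9
    = 3.3000 / 12.9 ≈ 0.256
Sk₂ > 0 ⇒ mean > median ⇒ right-skewed (positive skew).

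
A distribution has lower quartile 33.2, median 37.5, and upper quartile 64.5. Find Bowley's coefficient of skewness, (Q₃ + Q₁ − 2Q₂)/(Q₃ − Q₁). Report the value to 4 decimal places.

numerator: Q₃ + Q₁ − 2Q₂ = 64.5 + 33.2 − 2×37.5 = 22.7000
denominator: Q₃ − Q₁ = 64.5 − 33.2 = 31.3000
Bowley skewness = 22.7000 / 31.3000 ≈ 0.7252

0.7252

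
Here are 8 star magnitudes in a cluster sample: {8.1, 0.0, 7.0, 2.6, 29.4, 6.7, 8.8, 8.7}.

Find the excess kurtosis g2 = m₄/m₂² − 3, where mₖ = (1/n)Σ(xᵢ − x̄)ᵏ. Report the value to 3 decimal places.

1.900

x̄ = 8.9125
Σ(xᵢ − x̄)² = 548.2887 ⇒ m₂ = 68.53609
Σ(xᵢ − x̄)⁴ = 184114.8617 ⇒ m₄ = 23014.35771
m₂² = 4697.19615
g2 = m₄/m₂² − 3 = 4.89959 − 3 ≈ 1.900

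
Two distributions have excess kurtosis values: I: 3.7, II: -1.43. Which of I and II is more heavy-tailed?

I

Higher excess kurtosis ⇒ heavier tails relative to the normal distribution.
3.7 vs -1.43: the larger is 3.7, so I has heavier tails. (I is leptokurtic — heavier-than-normal tails; the other is platykurtic.)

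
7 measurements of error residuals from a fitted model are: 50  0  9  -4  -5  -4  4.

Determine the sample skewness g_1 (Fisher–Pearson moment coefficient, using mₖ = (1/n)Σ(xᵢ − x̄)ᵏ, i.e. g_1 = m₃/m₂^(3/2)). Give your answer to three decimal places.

x̄ = (50 + 0 + 9 - 4 - 5 - 4 + 4) / 7 = 7.1429
deviations (xᵢ − x̄): 42.8571, -7.1429, 1.8571, -11.1429, -12.1429, -11.1429, -3.1429
Σ(xᵢ − x̄)² = 2296.8571 ⇒ m₂ = 2296.8571/7 = 328.12245
Σ(xᵢ − x̄)³ = 73770.6122 ⇒ m₃ = 73770.6122/7 = 10538.65889
m₂^(3/2) = 328.12245^(1.5) = 5943.65943
g_1 = m₃ / m₂^(3/2) = 10538.65889 / 5943.65943 ≈ 1.773

1.773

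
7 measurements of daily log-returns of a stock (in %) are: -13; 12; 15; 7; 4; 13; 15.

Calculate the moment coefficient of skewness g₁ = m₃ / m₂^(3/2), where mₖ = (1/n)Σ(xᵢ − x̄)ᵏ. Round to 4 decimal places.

x̄ = (-13 + 12 + 15 + 7 + 4 + 13 + 15) / 7 = 7.5714
deviations (xᵢ − x̄): -20.5714, 4.4286, 7.4286, -0.5714, -3.5714, 5.4286, 7.4286
Σ(xᵢ − x̄)² = 595.7143 ⇒ m₂ = 595.7143/7 = 85.10204
Σ(xᵢ − x̄)³ = -7684.5306 ⇒ m₃ = -7684.5306/7 = -1097.79009
m₂^(3/2) = 85.10204^(1.5) = 785.07286
g₁ = m₃ / m₂^(3/2) = -1097.79009 / 785.07286 ≈ -1.3983

-1.3983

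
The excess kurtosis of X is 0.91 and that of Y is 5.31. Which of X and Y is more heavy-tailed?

Higher excess kurtosis ⇒ heavier tails relative to the normal distribution.
0.91 vs 5.31: the larger is 5.31, so Y has heavier tails.

Y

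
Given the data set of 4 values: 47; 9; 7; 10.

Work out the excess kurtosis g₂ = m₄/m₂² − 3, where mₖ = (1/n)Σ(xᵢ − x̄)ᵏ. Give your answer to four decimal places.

-0.6776

x̄ = 18.2500
Σ(xᵢ − x̄)² = 1106.7500 ⇒ m₂ = 276.68750
Σ(xᵢ − x̄)⁴ = 711177.0781 ⇒ m₄ = 177794.26953
m₂² = 76555.97266
g₂ = m₄/m₂² − 3 = 2.32241 − 3 ≈ -0.6776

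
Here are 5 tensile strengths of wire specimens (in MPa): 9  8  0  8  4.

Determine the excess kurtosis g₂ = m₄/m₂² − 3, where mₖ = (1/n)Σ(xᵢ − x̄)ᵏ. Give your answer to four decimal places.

x̄ = 5.8000
Σ(xᵢ − x̄)² = 56.8000 ⇒ m₂ = 11.36000
Σ(xᵢ − x̄)⁴ = 1293.8560 ⇒ m₄ = 258.77120
m₂² = 129.04960
g₂ = m₄/m₂² − 3 = 2.00521 − 3 ≈ -0.9948

-0.9948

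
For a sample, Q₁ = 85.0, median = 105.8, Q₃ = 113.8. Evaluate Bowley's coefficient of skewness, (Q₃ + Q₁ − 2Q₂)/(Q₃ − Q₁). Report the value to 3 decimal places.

numerator: Q₃ + Q₁ − 2Q₂ = 113.8 + 85.0 − 2×105.8 = -12.8000
denominator: Q₃ − Q₁ = 113.8 − 85.0 = 28.8000
Bowley skewness = -12.8000 / 28.8000 ≈ -0.444

-0.444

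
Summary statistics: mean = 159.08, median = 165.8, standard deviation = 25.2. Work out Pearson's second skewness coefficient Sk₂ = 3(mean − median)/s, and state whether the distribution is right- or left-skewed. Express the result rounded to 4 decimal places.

-0.8000, left-skewed

Sk₂ = 3(159.08 − 165.8) / 25.2 = 3 × -6.7200 / 25.2
    = -20.1600 / 25.2 ≈ -0.8000
Sk₂ < 0 ⇒ mean < median ⇒ left-skewed (negative skew).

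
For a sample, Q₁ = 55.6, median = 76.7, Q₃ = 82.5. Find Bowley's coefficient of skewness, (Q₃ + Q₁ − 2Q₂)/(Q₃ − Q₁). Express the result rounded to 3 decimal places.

numerator: Q₃ + Q₁ − 2Q₂ = 82.5 + 55.6 − 2×76.7 = -15.3000
denominator: Q₃ − Q₁ = 82.5 − 55.6 = 26.9000
Bowley skewness = -15.3000 / 26.9000 ≈ -0.569

-0.569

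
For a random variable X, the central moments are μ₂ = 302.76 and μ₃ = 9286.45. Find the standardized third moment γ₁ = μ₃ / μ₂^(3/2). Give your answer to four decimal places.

σ = √μ₂ = √302.76 = 17.40000
σ³ = μ₂^(3/2) = 5268.02400
γ₁ = μ₃/σ³ = 9286.45 / 5268.02400 ≈ 1.7628

1.7628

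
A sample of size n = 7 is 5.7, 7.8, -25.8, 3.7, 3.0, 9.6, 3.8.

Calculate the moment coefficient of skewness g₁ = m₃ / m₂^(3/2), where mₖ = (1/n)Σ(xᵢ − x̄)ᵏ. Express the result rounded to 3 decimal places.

-1.871

x̄ = (5.7 + 7.8 - 25.8 + 3.7 + 3.0 + 9.6 + 3.8) / 7 = 1.1143
deviations (xᵢ − x̄): 4.5857, 6.6857, -26.9143, 2.5857, 1.8857, 8.4857, 2.6857
Σ(xᵢ − x̄)² = 879.5686 ⇒ m₂ = 879.5686/7 = 125.65265
Σ(xᵢ − x̄)³ = -18446.4628 ⇒ m₃ = -18446.4628/7 = -2635.20897
m₂^(3/2) = 125.65265^(1.5) = 1408.50209
g₁ = m₃ / m₂^(3/2) = -2635.20897 / 1408.50209 ≈ -1.871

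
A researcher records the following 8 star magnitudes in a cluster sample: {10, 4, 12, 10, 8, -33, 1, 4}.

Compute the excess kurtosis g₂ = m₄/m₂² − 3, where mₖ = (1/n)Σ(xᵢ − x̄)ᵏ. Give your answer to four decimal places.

2.4194

x̄ = 2.0000
Σ(xᵢ − x̄)² = 1498.0000 ⇒ m₂ = 187.25000
Σ(xᵢ − x̄)⁴ = 1520146.0000 ⇒ m₄ = 190018.25000
m₂² = 35062.56250
g₂ = m₄/m₂² − 3 = 5.41941 − 3 ≈ 2.4194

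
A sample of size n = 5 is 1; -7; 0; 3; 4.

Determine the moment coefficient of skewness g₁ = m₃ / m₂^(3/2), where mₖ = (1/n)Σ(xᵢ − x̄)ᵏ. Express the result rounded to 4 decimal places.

-1.0228

x̄ = (1 - 7 + 0 + 3 + 4) / 5 = 0.2000
deviations (xᵢ − x̄): 0.8000, -7.2000, -0.2000, 2.8000, 3.8000
Σ(xᵢ − x̄)² = 74.8000 ⇒ m₂ = 74.8000/5 = 14.96000
Σ(xᵢ − x̄)³ = -295.9200 ⇒ m₃ = -295.9200/5 = -59.18400
m₂^(3/2) = 14.96000^(1.5) = 57.86253
g₁ = m₃ / m₂^(3/2) = -59.18400 / 57.86253 ≈ -1.0228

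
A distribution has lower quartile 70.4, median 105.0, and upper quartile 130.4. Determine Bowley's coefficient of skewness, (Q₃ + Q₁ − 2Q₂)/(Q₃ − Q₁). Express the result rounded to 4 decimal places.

-0.1533

numerator: Q₃ + Q₁ − 2Q₂ = 130.4 + 70.4 − 2×105.0 = -9.2000
denominator: Q₃ − Q₁ = 130.4 − 70.4 = 60.0000
Bowley skewness = -9.2000 / 60.0000 ≈ -0.1533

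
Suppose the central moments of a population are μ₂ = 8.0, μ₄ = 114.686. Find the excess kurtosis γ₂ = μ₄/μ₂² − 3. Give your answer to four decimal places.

μ₂² = 8.0² = 64.00000
μ₄/μ₂² = 114.686 / 64.00000 = 1.79197
γ₂ = 1.79197 − 3 ≈ -1.2080

-1.2080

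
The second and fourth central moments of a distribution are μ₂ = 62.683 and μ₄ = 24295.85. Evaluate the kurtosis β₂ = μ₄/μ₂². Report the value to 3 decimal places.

6.183

μ₂² = 62.683² = 3929.15849
μ₄/μ₂² = 24295.85 / 3929.15849 = 6.18347
β₂ ≈ 6.183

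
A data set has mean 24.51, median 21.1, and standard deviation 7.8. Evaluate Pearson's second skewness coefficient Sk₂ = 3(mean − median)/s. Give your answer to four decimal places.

Sk₂ = 3(24.51 − 21.1) / 7.8 = 3 × 3.4100 / 7.8
    = 10.2300 / 7.8 ≈ 1.3115

1.3115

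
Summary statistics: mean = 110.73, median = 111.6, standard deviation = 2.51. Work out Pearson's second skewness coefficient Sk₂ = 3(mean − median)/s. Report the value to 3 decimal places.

Sk₂ = 3(110.73 − 111.6) / 2.51 = 3 × -0.8700 / 2.51
    = -2.6100 / 2.51 ≈ -1.040

-1.040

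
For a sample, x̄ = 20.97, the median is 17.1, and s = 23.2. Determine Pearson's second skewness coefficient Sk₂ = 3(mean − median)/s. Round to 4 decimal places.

0.5004

Sk₂ = 3(20.97 − 17.1) / 23.2 = 3 × 3.8700 / 23.2
    = 11.6100 / 23.2 ≈ 0.5004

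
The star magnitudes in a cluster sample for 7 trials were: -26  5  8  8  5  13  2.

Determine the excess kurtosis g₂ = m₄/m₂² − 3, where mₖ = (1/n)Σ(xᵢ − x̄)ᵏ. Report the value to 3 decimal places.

x̄ = 2.1429
Σ(xᵢ − x̄)² = 994.8571 ⇒ m₂ = 142.12245
Σ(xᵢ − x̄)⁴ = 643678.5423 ⇒ m₄ = 91954.07747
m₂² = 20198.79050
g₂ = m₄/m₂² − 3 = 4.55245 − 3 ≈ 1.552

1.552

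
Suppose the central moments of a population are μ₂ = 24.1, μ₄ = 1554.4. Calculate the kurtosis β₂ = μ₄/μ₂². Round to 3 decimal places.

2.676

μ₂² = 24.1² = 580.81000
μ₄/μ₂² = 1554.4 / 580.81000 = 2.67626
β₂ ≈ 2.676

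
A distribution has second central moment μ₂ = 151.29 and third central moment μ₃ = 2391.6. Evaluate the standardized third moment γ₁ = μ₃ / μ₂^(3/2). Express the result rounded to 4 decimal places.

1.2852

σ = √μ₂ = √151.29 = 12.30000
σ³ = μ₂^(3/2) = 1860.86700
γ₁ = μ₃/σ³ = 2391.6 / 1860.86700 ≈ 1.2852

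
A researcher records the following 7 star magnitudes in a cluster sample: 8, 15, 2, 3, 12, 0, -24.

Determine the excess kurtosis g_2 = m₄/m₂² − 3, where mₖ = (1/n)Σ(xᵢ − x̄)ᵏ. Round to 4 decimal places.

0.7018

x̄ = 2.2857
Σ(xᵢ − x̄)² = 985.4286 ⇒ m₂ = 140.77551
Σ(xᵢ − x̄)⁴ = 513527.0845 ⇒ m₄ = 73361.01208
m₂² = 19817.74427
g_2 = m₄/m₂² − 3 = 3.70178 − 3 ≈ 0.7018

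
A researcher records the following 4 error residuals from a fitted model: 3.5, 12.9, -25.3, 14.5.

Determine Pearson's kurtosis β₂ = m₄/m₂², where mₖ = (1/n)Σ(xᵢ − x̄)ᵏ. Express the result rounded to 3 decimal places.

x̄ = 1.4000
Σ(xᵢ − x̄)² = 1021.1600 ⇒ m₂ = 255.29000
Σ(xᵢ − x̄)⁴ = 555171.6548 ⇒ m₄ = 138792.91370
m₂² = 65172.98410
β₂ = m₄/m₂² = 138792.91370 / 65172.98410 ≈ 2.130

2.130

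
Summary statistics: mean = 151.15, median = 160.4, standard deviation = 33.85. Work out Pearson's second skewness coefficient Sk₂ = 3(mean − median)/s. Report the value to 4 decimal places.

-0.8198

Sk₂ = 3(151.15 − 160.4) / 33.85 = 3 × -9.2500 / 33.85
    = -27.7500 / 33.85 ≈ -0.8198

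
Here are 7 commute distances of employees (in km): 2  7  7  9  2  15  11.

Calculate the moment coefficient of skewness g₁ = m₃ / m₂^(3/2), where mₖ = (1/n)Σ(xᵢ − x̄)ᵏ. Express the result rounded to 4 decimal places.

0.1871

x̄ = (2 + 7 + 7 + 9 + 2 + 15 + 11) / 7 = 7.5714
deviations (xᵢ − x̄): -5.5714, -0.5714, -0.5714, 1.4286, -5.5714, 7.4286, 3.4286
Σ(xᵢ − x̄)² = 131.7143 ⇒ m₂ = 131.7143/7 = 18.81633
Σ(xᵢ − x̄)³ = 106.8980 ⇒ m₃ = 106.8980/7 = 15.27114
m₂^(3/2) = 18.81633^(1.5) = 81.62107
g₁ = m₃ / m₂^(3/2) = 15.27114 / 81.62107 ≈ 0.1871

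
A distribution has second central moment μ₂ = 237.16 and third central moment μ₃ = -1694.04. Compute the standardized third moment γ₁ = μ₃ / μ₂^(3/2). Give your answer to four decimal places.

-0.4638

σ = √μ₂ = √237.16 = 15.40000
σ³ = μ₂^(3/2) = 3652.26400
γ₁ = μ₃/σ³ = -1694.04 / 3652.26400 ≈ -0.4638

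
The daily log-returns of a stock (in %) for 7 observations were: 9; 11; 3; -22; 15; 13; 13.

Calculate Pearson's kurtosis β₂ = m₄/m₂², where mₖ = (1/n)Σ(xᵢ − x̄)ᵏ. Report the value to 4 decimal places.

x̄ = 6.0000
Σ(xᵢ − x̄)² = 1006.0000 ⇒ m₂ = 143.71429
Σ(xᵢ − x̄)⁴ = 626806.0000 ⇒ m₄ = 89543.71429
m₂² = 20653.79592
β₂ = m₄/m₂² = 89543.71429 / 20653.79592 ≈ 4.3355

4.3355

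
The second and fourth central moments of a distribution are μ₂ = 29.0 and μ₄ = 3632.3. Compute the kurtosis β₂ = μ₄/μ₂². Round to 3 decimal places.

μ₂² = 29.0² = 841.00000
μ₄/μ₂² = 3632.3 / 841.00000 = 4.31902
β₂ ≈ 4.319

4.319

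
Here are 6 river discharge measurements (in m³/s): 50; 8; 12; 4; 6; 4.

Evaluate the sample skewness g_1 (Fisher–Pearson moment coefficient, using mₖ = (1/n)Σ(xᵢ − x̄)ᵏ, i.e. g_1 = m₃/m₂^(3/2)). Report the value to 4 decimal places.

x̄ = (50 + 8 + 12 + 4 + 6 + 4) / 6 = 14.0000
deviations (xᵢ − x̄): 36.0000, -6.0000, -2.0000, -10.0000, -8.0000, -10.0000
Σ(xᵢ − x̄)² = 1600.0000 ⇒ m₂ = 1600.0000/6 = 266.66667
Σ(xᵢ − x̄)³ = 43920.0000 ⇒ m₃ = 43920.0000/6 = 7320.00000
m₂^(3/2) = 266.66667^(1.5) = 4354.64843
g_1 = m₃ / m₂^(3/2) = 7320.00000 / 4354.64843 ≈ 1.6810

1.6810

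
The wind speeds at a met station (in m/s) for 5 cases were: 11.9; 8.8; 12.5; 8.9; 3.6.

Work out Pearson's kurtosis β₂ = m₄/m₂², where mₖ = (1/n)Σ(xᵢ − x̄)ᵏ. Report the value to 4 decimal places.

x̄ = 9.1400
Σ(xᵢ − x̄)² = 49.7720 ⇒ m₂ = 9.95440
Σ(xᵢ − x̄)⁴ = 1127.4739 ⇒ m₄ = 225.49478
m₂² = 99.09008
β₂ = m₄/m₂² = 225.49478 / 99.09008 ≈ 2.2757

2.2757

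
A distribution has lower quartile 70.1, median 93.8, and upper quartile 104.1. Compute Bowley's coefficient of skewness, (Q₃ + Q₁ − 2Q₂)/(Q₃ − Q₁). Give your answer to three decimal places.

numerator: Q₃ + Q₁ − 2Q₂ = 104.1 + 70.1 − 2×93.8 = -13.4000
denominator: Q₃ − Q₁ = 104.1 − 70.1 = 34.0000
Bowley skewness = -13.4000 / 34.0000 ≈ -0.394

-0.394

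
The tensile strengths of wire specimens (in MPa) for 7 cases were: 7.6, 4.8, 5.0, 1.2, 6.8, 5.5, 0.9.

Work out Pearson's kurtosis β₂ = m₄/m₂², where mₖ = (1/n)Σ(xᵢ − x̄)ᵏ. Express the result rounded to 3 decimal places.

x̄ = 4.5429
Σ(xᵢ − x̄)² = 40.0771 ⇒ m₂ = 5.72531
Σ(xᵢ − x̄)⁴ = 415.1708 ⇒ m₄ = 59.31011
m₂² = 32.77913
β₂ = m₄/m₂² = 59.31011 / 32.77913 ≈ 1.809

1.809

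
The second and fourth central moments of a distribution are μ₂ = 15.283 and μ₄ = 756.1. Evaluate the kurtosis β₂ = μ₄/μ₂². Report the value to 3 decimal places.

μ₂² = 15.283² = 233.57009
μ₄/μ₂² = 756.1 / 233.57009 = 3.23714
β₂ ≈ 3.237

3.237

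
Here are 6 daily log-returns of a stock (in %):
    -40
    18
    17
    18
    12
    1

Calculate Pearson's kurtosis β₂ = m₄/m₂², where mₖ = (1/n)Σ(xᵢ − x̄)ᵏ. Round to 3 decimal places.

3.601

x̄ = 4.3333
Σ(xᵢ − x̄)² = 2569.3333 ⇒ m₂ = 428.22222
Σ(xᵢ − x̄)⁴ = 3962064.4444 ⇒ m₄ = 660344.07407
m₂² = 183374.27160
β₂ = m₄/m₂² = 660344.07407 / 183374.27160 ≈ 3.601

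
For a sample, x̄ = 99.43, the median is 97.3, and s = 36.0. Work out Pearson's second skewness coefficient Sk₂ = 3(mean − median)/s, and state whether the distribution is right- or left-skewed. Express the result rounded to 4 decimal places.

Sk₂ = 3(99.43 − 97.3) / 36.0 = 3 × 2.1300 / 36.0
    = 6.3900 / 36.0 ≈ 0.1775
Sk₂ > 0 ⇒ mean > median ⇒ right-skewed (positive skew).

0.1775, right-skewed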